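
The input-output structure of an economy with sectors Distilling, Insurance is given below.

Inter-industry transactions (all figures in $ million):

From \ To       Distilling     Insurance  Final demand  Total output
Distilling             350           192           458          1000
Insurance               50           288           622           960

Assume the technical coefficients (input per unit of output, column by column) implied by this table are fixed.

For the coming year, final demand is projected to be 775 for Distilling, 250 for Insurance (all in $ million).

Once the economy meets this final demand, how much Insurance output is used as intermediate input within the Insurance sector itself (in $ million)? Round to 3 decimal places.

z_22 = 135.674

Technical coefficients a_ij = z_ij / X_j:
  a_11 = 350/1000 = 0.35, a_21 = 50/1000 = 0.05
  a_12 = 192/960 = 0.20, a_22 = 288/960 = 0.30
I − A =
  [   0.65    -0.20]
  [  -0.05     0.70]
det(I−A) = (0.65)(0.70) − (-0.20)(-0.05) = 0.4450
adj(I−A) = [[0.70, 0.20], [0.05, 0.65]]
(I − A)⁻¹ = adj(I−A) / det(I−A) ≈
  [   1.5730     0.4494]
  [   0.1124     1.4607]
First solve x = (I − A)⁻¹ d = adj(I−A)·d / det(I−A); in particular x_2 = (0.05·775 + 0.65·250) / 0.4450 = 201.25 / 0.4450 ≈ 452.24719.
Intermediate flow from 2 to 2: z_22 = a_22 · x_2 = 0.30 × 201.25 / 0.4450 = 60.375 / 0.4450 ≈ 135.674.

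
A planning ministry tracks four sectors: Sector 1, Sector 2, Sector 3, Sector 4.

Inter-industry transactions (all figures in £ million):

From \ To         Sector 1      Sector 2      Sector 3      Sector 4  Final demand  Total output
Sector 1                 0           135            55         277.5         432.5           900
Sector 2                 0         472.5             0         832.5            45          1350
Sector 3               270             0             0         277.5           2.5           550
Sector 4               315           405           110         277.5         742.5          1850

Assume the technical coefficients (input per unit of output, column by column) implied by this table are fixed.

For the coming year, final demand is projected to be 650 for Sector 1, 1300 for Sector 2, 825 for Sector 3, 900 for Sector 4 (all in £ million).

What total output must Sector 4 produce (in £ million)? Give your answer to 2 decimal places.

x_4 = 4011.57

Technical coefficients a_ij = z_ij / X_j:
  a_11 = 0/900 = 0.00, a_21 = 0/900 = 0.00, a_31 = 270/900 = 0.30, a_41 = 315/900 = 0.35
  a_12 = 135/1350 = 0.10, a_22 = 472.5/1350 = 0.35, a_32 = 0/1350 = 0.00, a_42 = 405/1350 = 0.30
  a_13 = 55/550 = 0.10, a_23 = 0/550 = 0.00, a_33 = 0/550 = 0.00, a_43 = 110/550 = 0.20
  a_14 = 277.5/1850 = 0.15, a_24 = 832.5/1850 = 0.45, a_34 = 277.5/1850 = 0.15, a_44 = 277.5/1850 = 0.15
I − A =
  [   1.00    -0.10    -0.10    -0.15]
  [   0.00     0.65     0.00    -0.45]
  [  -0.30     0.00     1.00    -0.15]
  [  -0.35    -0.30    -0.20     0.85]
Compute the cofactors C_ij = (−1)^(i+j)·(3×3 minor ij) of I−A; the adjugate is their transpose:
adj(I−A) = Cᵀ =
  [ 0.398000   0.131500   0.070250   0.152250]
  [ 0.184500   0.727750   0.105750   0.436500]
  [ 0.159375   0.089250   0.367625   0.140250]
  [ 0.266500   0.332000   0.152750   0.630500]
det(I−A) = Σ_j (I−A)_1j·C_1j = (1.00)(0.398000) + (-0.10)(0.184500) + (-0.10)(0.159375) + (-0.15)(0.266500) = 0.3236375
(I − A)⁻¹ = adj(I−A) / det(I−A) ≈
  [   1.2298     0.4063     0.2171     0.4704]
  [   0.5701     2.2487     0.3268     1.3487]
  [   0.4924     0.2758     1.1359     0.4334]
  [   0.8235     1.0258     0.4720     1.9482]
x = (I − A)⁻¹ d = adj(I−A)·d / det(I−A), with det(I−A) = 0.3236375:
  x_1 = (0.398000·650 + 0.131500·1300 + 0.070250·825 + 0.152250·900) / 0.3236375 = 624.63125 / 0.3236375 ≈ 1930.03
  x_2 = (0.184500·650 + 0.727750·1300 + 0.105750·825 + 0.436500·900) / 0.3236375 = 1546.09375 / 0.3236375 ≈ 4777.24
  x_3 = (0.159375·650 + 0.089250·1300 + 0.367625·825 + 0.140250·900) / 0.3236375 = 649.134375 / 0.3236375 ≈ 2005.75
  x_4 = (0.266500·650 + 0.332000·1300 + 0.152750·825 + 0.630500·900) / 0.3236375 = 1298.29375 / 0.3236375 ≈ 4011.57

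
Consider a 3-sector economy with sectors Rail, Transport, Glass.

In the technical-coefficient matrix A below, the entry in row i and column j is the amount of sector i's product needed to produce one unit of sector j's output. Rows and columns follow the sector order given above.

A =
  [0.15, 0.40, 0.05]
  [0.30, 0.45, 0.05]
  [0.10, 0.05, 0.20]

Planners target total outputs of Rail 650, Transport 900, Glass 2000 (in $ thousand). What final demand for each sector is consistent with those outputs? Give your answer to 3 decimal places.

d_1 = 92.500, d_2 = 200.000, d_3 = 1490.000

I − A =
  [   0.85    -0.40    -0.05]
  [  -0.30     0.55    -0.05]
  [  -0.10    -0.05     0.80]
d = (I − A) x:
  d_1 = (+0.85)·650 + (-0.40)·900 + (-0.05)·2000 = 92.500
  d_2 = (-0.30)·650 + (+0.55)·900 + (-0.05)·2000 = 200.000
  d_3 = (-0.10)·650 + (-0.05)·900 + (+0.80)·2000 = 1490.000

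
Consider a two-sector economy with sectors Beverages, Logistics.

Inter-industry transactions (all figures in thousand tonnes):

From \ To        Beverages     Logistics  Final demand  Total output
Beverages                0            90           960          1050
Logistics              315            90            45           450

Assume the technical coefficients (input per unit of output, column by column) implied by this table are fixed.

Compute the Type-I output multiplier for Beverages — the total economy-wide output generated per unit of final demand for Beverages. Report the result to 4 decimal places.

Technical coefficients a_ij = z_ij / X_j:
  a_11 = 0/1050 = 0.00, a_21 = 315/1050 = 0.30
  a_12 = 90/450 = 0.20, a_22 = 90/450 = 0.20
I − A =
  [   1.00    -0.20]
  [  -0.30     0.80]
det(I−A) = (1.00)(0.80) − (-0.20)(-0.30) = 0.7400
adj(I−A) = [[0.80, 0.20], [0.30, 1.00]]
(I − A)⁻¹ = adj(I−A) / det(I−A) ≈
  [   1.08108     0.27027]
  [   0.40541     1.35135]
The output multiplier for sector j is the column-j sum of the Leontief inverse (I − A)⁻¹ = adj(I−A) / det(I−A).
Column 1 of adj(I−A): (0.80, 0.30); det(I−A) = 0.7400.
m_1 = (0.80 + 0.30) / 0.7400 = 1.10 / 0.7400 ≈ 1.4865.

m_1 = 1.4865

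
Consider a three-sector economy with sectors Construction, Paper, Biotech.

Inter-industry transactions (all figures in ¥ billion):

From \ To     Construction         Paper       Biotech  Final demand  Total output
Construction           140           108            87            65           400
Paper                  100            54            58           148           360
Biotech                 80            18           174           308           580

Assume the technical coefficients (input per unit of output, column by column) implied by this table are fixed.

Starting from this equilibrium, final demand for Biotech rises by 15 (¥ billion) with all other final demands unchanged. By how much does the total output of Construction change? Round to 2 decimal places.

Technical coefficients a_ij = z_ij / X_j:
  a_CC = 140/400 = 0.35, a_PC = 100/400 = 0.25, a_BC = 80/400 = 0.20
  a_CP = 108/360 = 0.30, a_PP = 54/360 = 0.15, a_BP = 18/360 = 0.05
  a_CB = 87/580 = 0.15, a_PB = 58/580 = 0.10, a_BB = 174/580 = 0.30
I − A =
  [   0.65    -0.30    -0.15]
  [  -0.25     0.85    -0.10]
  [  -0.20    -0.05     0.70]
Cofactors of I−A, C_ij = (−1)^(i+j)·(minor ij) (rows/columns in the sector order above):
  C_11 = (0.85)(0.70) − (-0.10)(-0.05) = 0.5900
  C_12 = −[(-0.25)(0.70) − (-0.10)(-0.20)] = 0.1950
  C_13 = (-0.25)(-0.05) − (0.85)(-0.20) = 0.1825
  C_21 = −[(-0.30)(0.70) − (-0.15)(-0.05)] = 0.2175
  C_22 = (0.65)(0.70) − (-0.15)(-0.20) = 0.4250
  C_23 = −[(0.65)(-0.05) − (-0.30)(-0.20)] = 0.0925
  C_31 = (-0.30)(-0.10) − (-0.15)(0.85) = 0.1575
  C_32 = −[(0.65)(-0.10) − (-0.15)(-0.25)] = 0.1025
  C_33 = (0.65)(0.85) − (-0.30)(-0.25) = 0.4775
det(I−A) = Σ_j (I−A)_1j·C_1j = (0.65)(0.5900) + (-0.30)(0.1950) + (-0.15)(0.1825) = 0.297625
adj(I−A) = Cᵀ =
  [ 0.5900   0.2175   0.1575]
  [ 0.1950   0.4250   0.1025]
  [ 0.1825   0.0925   0.4775]
(I − A)⁻¹ = adj(I−A) / det(I−A) ≈
  [   1.9824     0.7308     0.5292]
  [   0.6552     1.4280     0.3444]
  [   0.6132     0.3108     1.6044]
Δx = (I − A)⁻¹ Δd with Δd having +15 in the Biotech component and 0 elsewhere.
So Δx_C = L_CB · (+15), where L_CB = adj(I−A)_CB / det(I−A) = 0.1575 / 0.297625.
Δx_C = 0.1575 × (+15) / 0.297625 = 2.3625 / 0.297625 ≈ 7.94.

Δx_C = 7.94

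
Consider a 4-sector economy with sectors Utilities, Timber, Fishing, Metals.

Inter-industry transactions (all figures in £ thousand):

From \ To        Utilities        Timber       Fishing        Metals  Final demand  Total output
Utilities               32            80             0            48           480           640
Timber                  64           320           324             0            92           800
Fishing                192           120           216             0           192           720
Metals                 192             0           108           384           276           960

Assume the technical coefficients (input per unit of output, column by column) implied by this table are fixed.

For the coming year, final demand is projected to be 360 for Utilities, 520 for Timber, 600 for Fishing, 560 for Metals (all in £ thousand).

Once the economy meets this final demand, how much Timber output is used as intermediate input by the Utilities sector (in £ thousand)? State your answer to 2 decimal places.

Technical coefficients a_ij = z_ij / X_j:
  a_UU = 32/640 = 0.05, a_TU = 64/640 = 0.10, a_FU = 192/640 = 0.30, a_MU = 192/640 = 0.30
  a_UT = 80/800 = 0.10, a_TT = 320/800 = 0.40, a_FT = 120/800 = 0.15, a_MT = 0/800 = 0.00
  a_UF = 0/720 = 0.00, a_TF = 324/720 = 0.45, a_FF = 216/720 = 0.30, a_MF = 108/720 = 0.15
  a_UM = 48/960 = 0.05, a_TM = 0/960 = 0.00, a_FM = 0/960 = 0.00, a_MM = 384/960 = 0.40
I − A =
  [   0.95    -0.10     0.00    -0.05]
  [  -0.10     0.60    -0.45     0.00]
  [  -0.30    -0.15     0.70     0.00]
  [  -0.30     0.00    -0.15     0.60]
Compute the cofactors C_ij = (−1)^(i+j)·(3×3 minor ij) of I−A; the adjugate is their transpose:
adj(I−A) = Cᵀ =
  [ 0.211500   0.043125   0.031500   0.017625]
  [ 0.123000   0.386250   0.250500   0.010250]
  [ 0.117000   0.101250   0.327000   0.009750]
  [ 0.135000   0.046875   0.097500   0.314375]
det(I−A) = Σ_j (I−A)_1j·C_1j = (0.95)(0.211500) + (-0.10)(0.123000) + (0.00)(0.117000) + (-0.05)(0.135000) = 0.181875
(I − A)⁻¹ = adj(I−A) / det(I−A) ≈
  [   1.1629     0.2371     0.1732     0.0969]
  [   0.6763     2.1237     1.3773     0.0564]
  [   0.6433     0.5567     1.7979     0.0536]
  [   0.7423     0.2577     0.5361     1.7285]
First solve x = (I − A)⁻¹ d = adj(I−A)·d / det(I−A); in particular x_U = (0.211500·360 + 0.043125·520 + 0.031500·600 + 0.017625·560) / 0.181875 = 127.335 / 0.181875 ≈ 700.1237.
Intermediate flow from T to U: z_TU = a_TU · x_U = 0.10 × 127.335 / 0.181875 = 12.7335 / 0.181875 ≈ 70.01.

z_TU = 70.01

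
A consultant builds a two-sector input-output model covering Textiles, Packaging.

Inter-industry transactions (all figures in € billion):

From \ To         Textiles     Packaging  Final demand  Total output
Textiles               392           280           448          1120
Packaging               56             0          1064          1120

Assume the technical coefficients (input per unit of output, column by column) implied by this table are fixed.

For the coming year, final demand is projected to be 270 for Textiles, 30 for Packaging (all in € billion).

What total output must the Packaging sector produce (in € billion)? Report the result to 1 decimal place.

x_P = 51.8

Technical coefficients a_ij = z_ij / X_j:
  a_TT = 392/1120 = 0.35, a_PT = 56/1120 = 0.05
  a_TP = 280/1120 = 0.25, a_PP = 0/1120 = 0.00
I − A =
  [   0.65    -0.25]
  [  -0.05     1.00]
det(I−A) = (0.65)(1.00) − (-0.25)(-0.05) = 0.6375
adj(I−A) = [[1.00, 0.25], [0.05, 0.65]]
(I − A)⁻¹ = adj(I−A) / det(I−A) ≈
  [   1.5686     0.3922]
  [   0.0784     1.0196]
x = (I − A)⁻¹ d = adj(I−A)·d / det(I−A), with det(I−A) = 0.6375:
  x_T = (1.00·270 + 0.25·30) / 0.6375 = 277.50 / 0.6375 ≈ 435.3
  x_P = (0.05·270 + 0.65·30) / 0.6375 = 33.00 / 0.6375 ≈ 51.8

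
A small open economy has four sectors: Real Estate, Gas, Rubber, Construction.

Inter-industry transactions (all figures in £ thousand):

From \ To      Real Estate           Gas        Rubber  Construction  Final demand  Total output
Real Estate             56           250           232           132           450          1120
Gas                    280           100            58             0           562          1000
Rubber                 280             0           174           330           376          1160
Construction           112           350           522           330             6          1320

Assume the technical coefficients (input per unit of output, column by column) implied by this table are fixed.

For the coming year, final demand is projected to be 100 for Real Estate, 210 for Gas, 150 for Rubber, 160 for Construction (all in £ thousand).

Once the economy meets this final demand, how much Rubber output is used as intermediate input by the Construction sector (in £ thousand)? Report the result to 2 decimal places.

z_34 = 185.70

Technical coefficients a_ij = z_ij / X_j:
  a_11 = 56/1120 = 0.05, a_21 = 280/1120 = 0.25, a_31 = 280/1120 = 0.25, a_41 = 112/1120 = 0.10
  a_12 = 250/1000 = 0.25, a_22 = 100/1000 = 0.10, a_32 = 0/1000 = 0.00, a_42 = 350/1000 = 0.35
  a_13 = 232/1160 = 0.20, a_23 = 58/1160 = 0.05, a_33 = 174/1160 = 0.15, a_43 = 522/1160 = 0.45
  a_14 = 132/1320 = 0.10, a_24 = 0/1320 = 0.00, a_34 = 330/1320 = 0.25, a_44 = 330/1320 = 0.25
I − A =
  [   0.95    -0.25    -0.20    -0.10]
  [  -0.25     0.90    -0.05     0.00]
  [  -0.25     0.00     0.85    -0.25]
  [  -0.10    -0.35    -0.45     0.75]
Compute the cofactors C_ij = (−1)^(i+j)·(3×3 minor ij) of I−A; the adjugate is their transpose:
adj(I−A) = Cᵀ =
  [ 0.468125   0.178500   0.186625   0.124625]
  [ 0.141875   0.436500   0.083875   0.046875]
  [ 0.213125   0.145000   0.576625   0.220625]
  [ 0.256500   0.314500   0.410000   0.625500]
det(I−A) = Σ_j (I−A)_1j·C_1j = (0.95)(0.468125) + (-0.25)(0.141875) + (-0.20)(0.213125) + (-0.10)(0.256500) = 0.340975
(I − A)⁻¹ = adj(I−A) / det(I−A) ≈
  [   1.3729     0.5235     0.5473     0.3655]
  [   0.4161     1.2802     0.2460     0.1375]
  [   0.6250     0.4253     1.6911     0.6470]
  [   0.7523     0.9224     1.2024     1.8344]
First solve x = (I − A)⁻¹ d = adj(I−A)·d / det(I−A); in particular x_4 = (0.256500·100 + 0.314500·210 + 0.410000·150 + 0.625500·160) / 0.340975 = 253.275 / 0.340975 ≈ 742.7964.
Intermediate flow from 3 to 4: z_34 = a_34 · x_4 = 0.25 × 253.275 / 0.340975 = 63.31875 / 0.340975 ≈ 185.70.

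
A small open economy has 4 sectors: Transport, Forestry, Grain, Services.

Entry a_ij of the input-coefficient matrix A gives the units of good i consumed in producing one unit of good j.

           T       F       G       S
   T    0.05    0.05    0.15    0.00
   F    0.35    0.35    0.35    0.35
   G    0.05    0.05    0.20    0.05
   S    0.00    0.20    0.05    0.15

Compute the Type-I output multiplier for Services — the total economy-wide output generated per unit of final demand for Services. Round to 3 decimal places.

I − A =
  [   0.95    -0.05    -0.15     0.00]
  [  -0.35     0.65    -0.35    -0.35]
  [  -0.05    -0.05     0.80    -0.05]
  [   0.00    -0.20    -0.05     0.85]
Compute the cofactors C_ij = (−1)^(i+j)·(3×3 minor ij) of I−A; the adjugate is their transpose:
adj(I−A) = Cᵀ =
  [ 0.365125   0.041750   0.088125   0.022375]
  [ 0.252875   0.637250   0.343875   0.282625]
  [ 0.042500   0.052000   0.443500   0.047500]
  [ 0.062000   0.153000   0.107000   0.455000]
det(I−A) = Σ_j (I−A)_1j·C_1j = (0.95)(0.365125) + (-0.05)(0.252875) + (-0.15)(0.042500) + (0.00)(0.062000) = 0.32785
(I − A)⁻¹ = adj(I−A) / det(I−A) ≈
  [   1.1137     0.1273     0.2688     0.0682]
  [   0.7713     1.9437     1.0489     0.8621]
  [   0.1296     0.1586     1.3528     0.1449]
  [   0.1891     0.4667     0.3264     1.3878]
The output multiplier for sector j is the column-j sum of the Leontief inverse (I − A)⁻¹ = adj(I−A) / det(I−A).
Column S of adj(I−A): (0.022375, 0.282625, 0.047500, 0.455000); det(I−A) = 0.32785.
m_S = (0.022375 + 0.282625 + 0.047500 + 0.455000) / 0.32785 = 0.8075 / 0.32785 ≈ 2.463.

m_S = 2.463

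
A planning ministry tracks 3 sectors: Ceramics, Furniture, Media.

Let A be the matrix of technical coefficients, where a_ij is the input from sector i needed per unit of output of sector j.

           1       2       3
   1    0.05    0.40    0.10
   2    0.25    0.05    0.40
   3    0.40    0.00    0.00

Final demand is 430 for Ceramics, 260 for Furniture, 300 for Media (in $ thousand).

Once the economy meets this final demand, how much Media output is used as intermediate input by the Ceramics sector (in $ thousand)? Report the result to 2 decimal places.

I − A =
  [   0.95    -0.40    -0.10]
  [  -0.25     0.95    -0.40]
  [  -0.40     0.00     1.00]
Cofactors of I−A, C_ij = (−1)^(i+j)·(minor ij) (rows/columns in the sector order above):
  C_11 = (0.95)(1.00) − (-0.40)(0.00) = 0.9500
  C_12 = −[(-0.25)(1.00) − (-0.40)(-0.40)] = 0.4100
  C_13 = (-0.25)(0.00) − (0.95)(-0.40) = 0.3800
  C_21 = −[(-0.40)(1.00) − (-0.10)(0.00)] = 0.4000
  C_22 = (0.95)(1.00) − (-0.10)(-0.40) = 0.9100
  C_23 = −[(0.95)(0.00) − (-0.40)(-0.40)] = 0.1600
  C_31 = (-0.40)(-0.40) − (-0.10)(0.95) = 0.2550
  C_32 = −[(0.95)(-0.40) − (-0.10)(-0.25)] = 0.4050
  C_33 = (0.95)(0.95) − (-0.40)(-0.25) = 0.8025
det(I−A) = Σ_j (I−A)_1j·C_1j = (0.95)(0.9500) + (-0.40)(0.4100) + (-0.10)(0.3800) = 0.7005
adj(I−A) = Cᵀ =
  [ 0.9500   0.4000   0.2550]
  [ 0.4100   0.9100   0.4050]
  [ 0.3800   0.1600   0.8025]
(I − A)⁻¹ = adj(I−A) / det(I−A) ≈
  [   1.3562     0.5710     0.3640]
  [   0.5853     1.2991     0.5782]
  [   0.5425     0.2284     1.1456]
First solve x = (I − A)⁻¹ d = adj(I−A)·d / det(I−A); in particular x_1 = (0.9500·430 + 0.4000·260 + 0.2550·300) / 0.7005 = 589.00 / 0.7005 ≈ 840.8280.
Intermediate flow from 3 to 1: z_31 = a_31 · x_1 = 0.40 × 589.00 / 0.7005 = 235.60 / 0.7005 ≈ 336.33.

z_31 = 336.33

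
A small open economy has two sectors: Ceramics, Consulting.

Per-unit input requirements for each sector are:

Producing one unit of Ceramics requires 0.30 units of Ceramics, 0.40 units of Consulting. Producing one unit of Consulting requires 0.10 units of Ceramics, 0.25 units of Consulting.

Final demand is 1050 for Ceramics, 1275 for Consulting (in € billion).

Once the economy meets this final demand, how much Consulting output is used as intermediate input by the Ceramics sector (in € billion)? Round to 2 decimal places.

I − A =
  [   0.70    -0.10]
  [  -0.40     0.75]
det(I−A) = (0.70)(0.75) − (-0.10)(-0.40) = 0.4850
adj(I−A) = [[0.75, 0.10], [0.40, 0.70]]
(I − A)⁻¹ = adj(I−A) / det(I−A) ≈
  [   1.5464     0.2062]
  [   0.8247     1.4433]
First solve x = (I − A)⁻¹ d = adj(I−A)·d / det(I−A); in particular x_1 = (0.75·1050 + 0.10·1275) / 0.4850 = 915.00 / 0.4850 ≈ 1886.5979.
Intermediate flow from 2 to 1: z_21 = a_21 · x_1 = 0.40 × 915.00 / 0.4850 = 366.00 / 0.4850 ≈ 754.64.

z_21 = 754.64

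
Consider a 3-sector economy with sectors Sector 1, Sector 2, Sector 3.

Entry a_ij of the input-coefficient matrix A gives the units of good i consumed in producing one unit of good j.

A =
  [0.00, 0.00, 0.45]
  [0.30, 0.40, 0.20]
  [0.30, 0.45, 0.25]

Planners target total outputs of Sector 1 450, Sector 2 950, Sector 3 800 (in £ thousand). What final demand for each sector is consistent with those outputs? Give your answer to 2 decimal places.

d_1 = 90.00, d_2 = 275.00, d_3 = 37.50

I − A =
  [   1.00     0.00    -0.45]
  [  -0.30     0.60    -0.20]
  [  -0.30    -0.45     0.75]
d = (I − A) x:
  d_1 = (+1.00)·450 + (+0.00)·950 + (-0.45)·800 = 90.00
  d_2 = (-0.30)·450 + (+0.60)·950 + (-0.20)·800 = 275.00
  d_3 = (-0.30)·450 + (-0.45)·950 + (+0.75)·800 = 37.50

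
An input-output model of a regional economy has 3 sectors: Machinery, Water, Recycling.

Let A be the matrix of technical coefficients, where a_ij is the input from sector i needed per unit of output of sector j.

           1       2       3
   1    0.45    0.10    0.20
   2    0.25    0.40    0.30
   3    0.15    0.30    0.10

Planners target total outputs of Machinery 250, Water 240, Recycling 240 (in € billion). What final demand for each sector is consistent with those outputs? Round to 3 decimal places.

I − A =
  [   0.55    -0.10    -0.20]
  [  -0.25     0.60    -0.30]
  [  -0.15    -0.30     0.90]
d = (I − A) x:
  d_1 = (+0.55)·250 + (-0.10)·240 + (-0.20)·240 = 65.500
  d_2 = (-0.25)·250 + (+0.60)·240 + (-0.30)·240 = 9.500
  d_3 = (-0.15)·250 + (-0.30)·240 + (+0.90)·240 = 106.500

d_1 = 65.500, d_2 = 9.500, d_3 = 106.500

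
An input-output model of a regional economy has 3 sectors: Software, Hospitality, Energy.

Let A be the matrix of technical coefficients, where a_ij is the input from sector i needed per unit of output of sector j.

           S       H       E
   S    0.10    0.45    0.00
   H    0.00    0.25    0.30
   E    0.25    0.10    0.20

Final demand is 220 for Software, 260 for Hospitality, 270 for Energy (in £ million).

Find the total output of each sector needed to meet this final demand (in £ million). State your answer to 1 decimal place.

I − A =
  [   0.90    -0.45     0.00]
  [   0.00     0.75    -0.30]
  [  -0.25    -0.10     0.80]
Cofactors of I−A, C_ij = (−1)^(i+j)·(minor ij) (rows/columns in the sector order above):
  C_11 = (0.75)(0.80) − (-0.30)(-0.10) = 0.5700
  C_12 = −[(0.00)(0.80) − (-0.30)(-0.25)] = 0.0750
  C_13 = (0.00)(-0.10) − (0.75)(-0.25) = 0.1875
  C_21 = −[(-0.45)(0.80) − (0.00)(-0.10)] = 0.3600
  C_22 = (0.90)(0.80) − (0.00)(-0.25) = 0.7200
  C_23 = −[(0.90)(-0.10) − (-0.45)(-0.25)] = 0.2025
  C_31 = (-0.45)(-0.30) − (0.00)(0.75) = 0.1350
  C_32 = −[(0.90)(-0.30) − (0.00)(0.00)] = 0.2700
  C_33 = (0.90)(0.75) − (-0.45)(0.00) = 0.6750
det(I−A) = Σ_j (I−A)_1j·C_1j = (0.90)(0.5700) + (-0.45)(0.0750) + (0.00)(0.1875) = 0.47925
adj(I−A) = Cᵀ =
  [ 0.5700   0.3600   0.1350]
  [ 0.0750   0.7200   0.2700]
  [ 0.1875   0.2025   0.6750]
(I − A)⁻¹ = adj(I−A) / det(I−A) ≈
  [   1.1894     0.7512     0.2817]
  [   0.1565     1.5023     0.5634]
  [   0.3912     0.4225     1.4085]
x = (I − A)⁻¹ d = adj(I−A)·d / det(I−A), with det(I−A) = 0.47925:
  x_S = (0.5700·220 + 0.3600·260 + 0.1350·270) / 0.47925 = 255.45 / 0.47925 ≈ 533.0
  x_H = (0.0750·220 + 0.7200·260 + 0.2700·270) / 0.47925 = 276.60 / 0.47925 ≈ 577.2
  x_E = (0.1875·220 + 0.2025·260 + 0.6750·270) / 0.47925 = 276.15 / 0.47925 ≈ 576.2

x_S = 533.0, x_H = 577.2, x_E = 576.2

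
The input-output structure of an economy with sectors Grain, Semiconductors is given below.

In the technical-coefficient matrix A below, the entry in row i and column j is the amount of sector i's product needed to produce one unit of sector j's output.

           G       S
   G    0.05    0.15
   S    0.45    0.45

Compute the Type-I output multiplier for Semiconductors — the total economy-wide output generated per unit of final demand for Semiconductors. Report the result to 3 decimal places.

I − A =
  [   0.95    -0.15]
  [  -0.45     0.55]
det(I−A) = (0.95)(0.55) − (-0.15)(-0.45) = 0.4550
adj(I−A) = [[0.55, 0.15], [0.45, 0.95]]
(I − A)⁻¹ = adj(I−A) / det(I−A) ≈
  [   1.2088     0.3297]
  [   0.9890     2.0879]
The output multiplier for sector j is the column-j sum of the Leontief inverse (I − A)⁻¹ = adj(I−A) / det(I−A).
Column S of adj(I−A): (0.15, 0.95); det(I−A) = 0.4550.
m_S = (0.15 + 0.95) / 0.4550 = 1.10 / 0.4550 ≈ 2.418.

m_S = 2.418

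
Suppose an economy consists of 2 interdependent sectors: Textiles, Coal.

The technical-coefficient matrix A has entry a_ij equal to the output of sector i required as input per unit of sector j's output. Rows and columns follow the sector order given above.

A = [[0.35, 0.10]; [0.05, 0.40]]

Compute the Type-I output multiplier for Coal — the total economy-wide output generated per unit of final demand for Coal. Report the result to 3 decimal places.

I − A =
  [   0.65    -0.10]
  [  -0.05     0.60]
det(I−A) = (0.65)(0.60) − (-0.10)(-0.05) = 0.3850
adj(I−A) = [[0.60, 0.10], [0.05, 0.65]]
(I − A)⁻¹ = adj(I−A) / det(I−A) ≈
  [   1.5584     0.2597]
  [   0.1299     1.6883]
The output multiplier for sector j is the column-j sum of the Leontief inverse (I − A)⁻¹ = adj(I−A) / det(I−A).
Column C of adj(I−A): (0.10, 0.65); det(I−A) = 0.3850.
m_C = (0.10 + 0.65) / 0.3850 = 0.75 / 0.3850 ≈ 1.948.

m_C = 1.948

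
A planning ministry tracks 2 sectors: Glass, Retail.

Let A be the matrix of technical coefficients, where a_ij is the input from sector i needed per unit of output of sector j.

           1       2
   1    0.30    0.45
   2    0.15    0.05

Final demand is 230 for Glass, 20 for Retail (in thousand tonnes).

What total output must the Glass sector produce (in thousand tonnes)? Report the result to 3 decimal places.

I − A =
  [   0.70    -0.45]
  [  -0.15     0.95]
det(I−A) = (0.70)(0.95) − (-0.45)(-0.15) = 0.5975
adj(I−A) = [[0.95, 0.45], [0.15, 0.70]]
(I − A)⁻¹ = adj(I−A) / det(I−A) ≈
  [   1.5900     0.7531]
  [   0.2510     1.1715]
x = (I − A)⁻¹ d = adj(I−A)·d / det(I−A), with det(I−A) = 0.5975:
  x_1 = (0.95·230 + 0.45·20) / 0.5975 = 227.50 / 0.5975 ≈ 380.753
  x_2 = (0.15·230 + 0.70·20) / 0.5975 = 48.50 / 0.5975 ≈ 81.172

x_1 = 380.753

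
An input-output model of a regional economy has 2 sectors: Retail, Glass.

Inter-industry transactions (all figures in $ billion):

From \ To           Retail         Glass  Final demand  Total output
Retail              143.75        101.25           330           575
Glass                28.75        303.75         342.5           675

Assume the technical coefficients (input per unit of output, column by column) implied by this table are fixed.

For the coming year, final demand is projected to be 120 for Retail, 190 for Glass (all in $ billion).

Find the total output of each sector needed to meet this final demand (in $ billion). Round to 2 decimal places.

x_1 = 233.33, x_2 = 366.67

Technical coefficients a_ij = z_ij / X_j:
  a_11 = 143.75/575 = 0.25, a_21 = 28.75/575 = 0.05
  a_12 = 101.25/675 = 0.15, a_22 = 303.75/675 = 0.45
I − A =
  [   0.75    -0.15]
  [  -0.05     0.55]
det(I−A) = (0.75)(0.55) − (-0.15)(-0.05) = 0.4050
adj(I−A) = [[0.55, 0.15], [0.05, 0.75]]
(I − A)⁻¹ = adj(I−A) / det(I−A) ≈
  [   1.3580     0.3704]
  [   0.1235     1.8519]
x = (I − A)⁻¹ d = adj(I−A)·d / det(I−A), with det(I−A) = 0.4050:
  x_1 = (0.55·120 + 0.15·190) / 0.4050 = 94.50 / 0.4050 ≈ 233.33
  x_2 = (0.05·120 + 0.75·190) / 0.4050 = 148.50 / 0.4050 ≈ 366.67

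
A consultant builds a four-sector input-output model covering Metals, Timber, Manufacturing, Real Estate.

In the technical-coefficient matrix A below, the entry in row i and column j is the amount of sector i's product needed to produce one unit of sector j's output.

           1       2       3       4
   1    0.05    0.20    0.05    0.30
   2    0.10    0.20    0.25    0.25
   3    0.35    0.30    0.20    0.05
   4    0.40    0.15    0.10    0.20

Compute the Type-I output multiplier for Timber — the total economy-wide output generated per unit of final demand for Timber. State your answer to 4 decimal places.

I − A =
  [   0.95    -0.20    -0.05    -0.30]
  [  -0.10     0.80    -0.25    -0.25]
  [  -0.35    -0.30     0.80    -0.05]
  [  -0.40    -0.15    -0.10     0.80]
Compute the cofactors C_ij = (−1)^(i+j)·(3×3 minor ij) of I−A; the adjugate is their transpose:
adj(I−A) = Cᵀ =
  [ 0.408625   0.184375   0.110375   0.217750]
  [ 0.227250   0.481750   0.195750   0.248000]
  [ 0.281625   0.274875   0.435875   0.218750]
  [ 0.282125   0.216875   0.146375   0.487750]
det(I−A) = Σ_j (I−A)_1j·C_1j = (0.95)(0.408625) + (-0.20)(0.227250) + (-0.05)(0.281625) + (-0.30)(0.282125) = 0.244025
(I − A)⁻¹ = adj(I−A) / det(I−A) ≈
  [   1.67452     0.75556     0.45231     0.89233]
  [   0.93126     1.97418     0.80217     1.01629]
  [   1.15408     1.12642     1.78619     0.89642]
  [   1.15613     0.88874     0.59984     1.99877]
The output multiplier for sector j is the column-j sum of the Leontief inverse (I − A)⁻¹ = adj(I−A) / det(I−A).
Column 2 of adj(I−A): (0.184375, 0.481750, 0.274875, 0.216875); det(I−A) = 0.244025.
m_2 = (0.184375 + 0.481750 + 0.274875 + 0.216875) / 0.244025 = 1.157875 / 0.244025 ≈ 4.7449.

m_2 = 4.7449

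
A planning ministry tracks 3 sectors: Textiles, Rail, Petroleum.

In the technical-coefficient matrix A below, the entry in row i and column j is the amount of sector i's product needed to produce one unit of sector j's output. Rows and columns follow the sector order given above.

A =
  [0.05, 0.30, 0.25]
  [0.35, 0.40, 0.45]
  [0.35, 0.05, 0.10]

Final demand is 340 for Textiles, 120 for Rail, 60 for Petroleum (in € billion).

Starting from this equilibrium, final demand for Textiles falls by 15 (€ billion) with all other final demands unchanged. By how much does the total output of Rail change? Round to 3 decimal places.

Δx_R = -24.189

I − A =
  [   0.95    -0.30    -0.25]
  [  -0.35     0.60    -0.45]
  [  -0.35    -0.05     0.90]
Cofactors of I−A, C_ij = (−1)^(i+j)·(minor ij) (rows/columns in the sector order above):
  C_11 = (0.60)(0.90) − (-0.45)(-0.05) = 0.5175
  C_12 = −[(-0.35)(0.90) − (-0.45)(-0.35)] = 0.4725
  C_13 = (-0.35)(-0.05) − (0.60)(-0.35) = 0.2275
  C_21 = −[(-0.30)(0.90) − (-0.25)(-0.05)] = 0.2825
  C_22 = (0.95)(0.90) − (-0.25)(-0.35) = 0.7675
  C_23 = −[(0.95)(-0.05) − (-0.30)(-0.35)] = 0.1525
  C_31 = (-0.30)(-0.45) − (-0.25)(0.60) = 0.2850
  C_32 = −[(0.95)(-0.45) − (-0.25)(-0.35)] = 0.5150
  C_33 = (0.95)(0.60) − (-0.30)(-0.35) = 0.4650
det(I−A) = Σ_j (I−A)_1j·C_1j = (0.95)(0.5175) + (-0.30)(0.4725) + (-0.25)(0.2275) = 0.2930
adj(I−A) = Cᵀ =
  [ 0.5175   0.2825   0.2850]
  [ 0.4725   0.7675   0.5150]
  [ 0.2275   0.1525   0.4650]
(I − A)⁻¹ = adj(I−A) / det(I−A) ≈
  [   1.7662     0.9642     0.9727]
  [   1.6126     2.6195     1.7577]
  [   0.7765     0.5205     1.5870]
Δx = (I − A)⁻¹ Δd with Δd having -15 in the Textiles component and 0 elsewhere.
So Δx_R = L_RT · (-15), where L_RT = adj(I−A)_RT / det(I−A) = 0.4725 / 0.2930.
Δx_R = 0.4725 × (-15) / 0.2930 = -7.0875 / 0.2930 ≈ -24.189.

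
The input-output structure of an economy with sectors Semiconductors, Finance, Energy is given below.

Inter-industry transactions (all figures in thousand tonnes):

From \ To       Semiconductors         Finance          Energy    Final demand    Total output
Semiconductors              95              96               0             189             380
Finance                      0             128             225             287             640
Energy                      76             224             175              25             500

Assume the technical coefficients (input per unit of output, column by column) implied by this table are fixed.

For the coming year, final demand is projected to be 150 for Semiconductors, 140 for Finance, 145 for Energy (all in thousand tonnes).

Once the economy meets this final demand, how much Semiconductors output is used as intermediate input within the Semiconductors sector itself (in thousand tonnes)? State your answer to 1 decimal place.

Technical coefficients a_ij = z_ij / X_j:
  a_11 = 95/380 = 0.25, a_21 = 0/380 = 0.00, a_31 = 76/380 = 0.20
  a_12 = 96/640 = 0.15, a_22 = 128/640 = 0.20, a_32 = 224/640 = 0.35
  a_13 = 0/500 = 0.00, a_23 = 225/500 = 0.45, a_33 = 175/500 = 0.35
I − A =
  [   0.75    -0.15     0.00]
  [   0.00     0.80    -0.45]
  [  -0.20    -0.35     0.65]
Cofactors of I−A, C_ij = (−1)^(i+j)·(minor ij) (rows/columns in the sector order above):
  C_11 = (0.80)(0.65) − (-0.45)(-0.35) = 0.3625
  C_12 = −[(0.00)(0.65) − (-0.45)(-0.20)] = 0.0900
  C_13 = (0.00)(-0.35) − (0.80)(-0.20) = 0.1600
  C_21 = −[(-0.15)(0.65) − (0.00)(-0.35)] = 0.0975
  C_22 = (0.75)(0.65) − (0.00)(-0.20) = 0.4875
  C_23 = −[(0.75)(-0.35) − (-0.15)(-0.20)] = 0.2925
  C_31 = (-0.15)(-0.45) − (0.00)(0.80) = 0.0675
  C_32 = −[(0.75)(-0.45) − (0.00)(0.00)] = 0.3375
  C_33 = (0.75)(0.80) − (-0.15)(0.00) = 0.6000
det(I−A) = Σ_j (I−A)_1j·C_1j = (0.75)(0.3625) + (-0.15)(0.0900) + (0.00)(0.1600) = 0.258375
adj(I−A) = Cᵀ =
  [ 0.3625   0.0975   0.0675]
  [ 0.0900   0.4875   0.3375]
  [ 0.1600   0.2925   0.6000]
(I − A)⁻¹ = adj(I−A) / det(I−A) ≈
  [   1.4030     0.3774     0.2612]
  [   0.3483     1.8868     1.3062]
  [   0.6193     1.1321     2.3222]
First solve x = (I − A)⁻¹ d = adj(I−A)·d / det(I−A); in particular x_1 = (0.3625·150 + 0.0975·140 + 0.0675·145) / 0.258375 = 77.8125 / 0.258375 ≈ 301.161.
Intermediate flow from 1 to 1: z_11 = a_11 · x_1 = 0.25 × 77.8125 / 0.258375 = 19.453125 / 0.258375 ≈ 75.3.

z_11 = 75.3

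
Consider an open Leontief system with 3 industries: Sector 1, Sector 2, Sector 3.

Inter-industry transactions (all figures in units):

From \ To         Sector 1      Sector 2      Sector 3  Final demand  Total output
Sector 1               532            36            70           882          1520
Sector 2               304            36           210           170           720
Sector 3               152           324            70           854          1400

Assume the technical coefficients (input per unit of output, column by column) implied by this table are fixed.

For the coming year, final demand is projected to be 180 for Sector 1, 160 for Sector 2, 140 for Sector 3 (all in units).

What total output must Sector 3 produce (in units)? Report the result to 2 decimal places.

x_3 = 317.15

Technical coefficients a_ij = z_ij / X_j:
  a_11 = 532/1520 = 0.35, a_21 = 304/1520 = 0.20, a_31 = 152/1520 = 0.10
  a_12 = 36/720 = 0.05, a_22 = 36/720 = 0.05, a_32 = 324/720 = 0.45
  a_13 = 70/1400 = 0.05, a_23 = 210/1400 = 0.15, a_33 = 70/1400 = 0.05
I − A =
  [   0.65    -0.05    -0.05]
  [  -0.20     0.95    -0.15]
  [  -0.10    -0.45     0.95]
Cofactors of I−A, C_ij = (−1)^(i+j)·(minor ij) (rows/columns in the sector order above):
  C_11 = (0.95)(0.95) − (-0.15)(-0.45) = 0.8350
  C_12 = −[(-0.20)(0.95) − (-0.15)(-0.10)] = 0.2050
  C_13 = (-0.20)(-0.45) − (0.95)(-0.10) = 0.1850
  C_21 = −[(-0.05)(0.95) − (-0.05)(-0.45)] = 0.0700
  C_22 = (0.65)(0.95) − (-0.05)(-0.10) = 0.6125
  C_23 = −[(0.65)(-0.45) − (-0.05)(-0.10)] = 0.2975
  C_31 = (-0.05)(-0.15) − (-0.05)(0.95) = 0.0550
  C_32 = −[(0.65)(-0.15) − (-0.05)(-0.20)] = 0.1075
  C_33 = (0.65)(0.95) − (-0.05)(-0.20) = 0.6075
det(I−A) = Σ_j (I−A)_1j·C_1j = (0.65)(0.8350) + (-0.05)(0.2050) + (-0.05)(0.1850) = 0.52325
adj(I−A) = Cᵀ =
  [ 0.8350   0.0700   0.0550]
  [ 0.2050   0.6125   0.1075]
  [ 0.1850   0.2975   0.6075]
(I − A)⁻¹ = adj(I−A) / det(I−A) ≈
  [   1.5958     0.1338     0.1051]
  [   0.3918     1.1706     0.2054]
  [   0.3536     0.5686     1.1610]
x = (I − A)⁻¹ d = adj(I−A)·d / det(I−A), with det(I−A) = 0.52325:
  x_1 = (0.8350·180 + 0.0700·160 + 0.0550·140) / 0.52325 = 169.20 / 0.52325 ≈ 323.36
  x_2 = (0.2050·180 + 0.6125·160 + 0.1075·140) / 0.52325 = 149.95 / 0.52325 ≈ 286.57
  x_3 = (0.1850·180 + 0.2975·160 + 0.6075·140) / 0.52325 = 165.95 / 0.52325 ≈ 317.15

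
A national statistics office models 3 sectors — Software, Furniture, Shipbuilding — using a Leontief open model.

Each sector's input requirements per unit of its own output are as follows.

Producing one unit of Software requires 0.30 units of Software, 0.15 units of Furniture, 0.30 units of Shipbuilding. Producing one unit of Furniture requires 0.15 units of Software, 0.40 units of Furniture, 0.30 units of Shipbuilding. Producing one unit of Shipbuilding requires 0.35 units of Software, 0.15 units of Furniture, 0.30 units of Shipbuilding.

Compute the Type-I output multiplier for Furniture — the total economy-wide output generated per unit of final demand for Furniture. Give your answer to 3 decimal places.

I − A =
  [   0.70    -0.15    -0.35]
  [  -0.15     0.60    -0.15]
  [  -0.30    -0.30     0.70]
Cofactors of I−A, C_ij = (−1)^(i+j)·(minor ij) (rows/columns in the sector order above):
  C_11 = (0.60)(0.70) − (-0.15)(-0.30) = 0.3750
  C_12 = −[(-0.15)(0.70) − (-0.15)(-0.30)] = 0.1500
  C_13 = (-0.15)(-0.30) − (0.60)(-0.30) = 0.2250
  C_21 = −[(-0.15)(0.70) − (-0.35)(-0.30)] = 0.2100
  C_22 = (0.70)(0.70) − (-0.35)(-0.30) = 0.3850
  C_23 = −[(0.70)(-0.30) − (-0.15)(-0.30)] = 0.2550
  C_31 = (-0.15)(-0.15) − (-0.35)(0.60) = 0.2325
  C_32 = −[(0.70)(-0.15) − (-0.35)(-0.15)] = 0.1575
  C_33 = (0.70)(0.60) − (-0.15)(-0.15) = 0.3975
det(I−A) = Σ_j (I−A)_1j·C_1j = (0.70)(0.3750) + (-0.15)(0.1500) + (-0.35)(0.2250) = 0.16125
adj(I−A) = Cᵀ =
  [ 0.3750   0.2100   0.2325]
  [ 0.1500   0.3850   0.1575]
  [ 0.2250   0.2550   0.3975]
(I − A)⁻¹ = adj(I−A) / det(I−A) ≈
  [   2.3256     1.3023     1.4419]
  [   0.9302     2.3876     0.9767]
  [   1.3953     1.5814     2.4651]
The output multiplier for sector j is the column-j sum of the Leontief inverse (I − A)⁻¹ = adj(I−A) / det(I−A).
Column 2 of adj(I−A): (0.2100, 0.3850, 0.2550); det(I−A) = 0.16125.
m_2 = (0.2100 + 0.3850 + 0.2550) / 0.16125 = 0.85 / 0.16125 ≈ 5.271.

m_2 = 5.271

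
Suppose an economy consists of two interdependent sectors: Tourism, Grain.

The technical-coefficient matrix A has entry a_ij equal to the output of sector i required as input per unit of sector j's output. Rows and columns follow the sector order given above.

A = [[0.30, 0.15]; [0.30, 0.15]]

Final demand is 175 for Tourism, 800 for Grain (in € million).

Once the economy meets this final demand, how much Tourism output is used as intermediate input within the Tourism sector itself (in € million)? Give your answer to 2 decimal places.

z_TT = 146.59

I − A =
  [   0.70    -0.15]
  [  -0.30     0.85]
det(I−A) = (0.70)(0.85) − (-0.15)(-0.30) = 0.5500
adj(I−A) = [[0.85, 0.15], [0.30, 0.70]]
(I − A)⁻¹ = adj(I−A) / det(I−A) ≈
  [   1.5455     0.2727]
  [   0.5455     1.2727]
First solve x = (I − A)⁻¹ d = adj(I−A)·d / det(I−A); in particular x_T = (0.85·175 + 0.15·800) / 0.5500 = 268.75 / 0.5500 ≈ 488.6364.
Intermediate flow from T to T: z_TT = a_TT · x_T = 0.30 × 268.75 / 0.5500 = 80.625 / 0.5500 ≈ 146.59.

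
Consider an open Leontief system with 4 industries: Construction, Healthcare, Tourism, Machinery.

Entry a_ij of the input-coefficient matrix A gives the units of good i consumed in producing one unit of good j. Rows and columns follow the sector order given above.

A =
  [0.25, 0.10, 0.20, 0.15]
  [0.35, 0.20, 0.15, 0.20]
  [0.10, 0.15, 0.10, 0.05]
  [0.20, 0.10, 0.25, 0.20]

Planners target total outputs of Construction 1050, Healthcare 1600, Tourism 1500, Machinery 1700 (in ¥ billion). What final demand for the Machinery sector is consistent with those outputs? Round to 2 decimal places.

I − A =
  [   0.75    -0.10    -0.20    -0.15]
  [  -0.35     0.80    -0.15    -0.20]
  [  -0.10    -0.15     0.90    -0.05]
  [  -0.20    -0.10    -0.25     0.80]
d = (I − A) x:
  d_C = (+0.75)·1050 + (-0.10)·1600 + (-0.20)·1500 + (-0.15)·1700 = 72.50
  d_H = (-0.35)·1050 + (+0.80)·1600 + (-0.15)·1500 + (-0.20)·1700 = 347.50
  d_T = (-0.10)·1050 + (-0.15)·1600 + (+0.90)·1500 + (-0.05)·1700 = 920.00
  d_M = (-0.20)·1050 + (-0.10)·1600 + (-0.25)·1500 + (+0.80)·1700 = 615.00

d_M = 615.00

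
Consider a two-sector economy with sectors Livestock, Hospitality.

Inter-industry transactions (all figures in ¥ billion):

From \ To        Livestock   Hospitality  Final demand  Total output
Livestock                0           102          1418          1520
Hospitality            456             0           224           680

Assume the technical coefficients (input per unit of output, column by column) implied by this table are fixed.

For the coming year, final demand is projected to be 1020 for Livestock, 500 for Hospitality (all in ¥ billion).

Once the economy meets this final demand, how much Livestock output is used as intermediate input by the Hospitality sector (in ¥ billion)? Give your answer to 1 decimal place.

Technical coefficients a_ij = z_ij / X_j:
  a_LL = 0/1520 = 0.00, a_HL = 456/1520 = 0.30
  a_LH = 102/680 = 0.15, a_HH = 0/680 = 0.00
I − A =
  [   1.00    -0.15]
  [  -0.30     1.00]
det(I−A) = (1.00)(1.00) − (-0.15)(-0.30) = 0.9550
adj(I−A) = [[1.00, 0.15], [0.30, 1.00]]
(I − A)⁻¹ = adj(I−A) / det(I−A) ≈
  [   1.0471     0.1571]
  [   0.3141     1.0471]
First solve x = (I − A)⁻¹ d = adj(I−A)·d / det(I−A); in particular x_H = (0.30·1020 + 1.00·500) / 0.9550 = 806.00 / 0.9550 ≈ 843.979.
Intermediate flow from L to H: z_LH = a_LH · x_H = 0.15 × 806.00 / 0.9550 = 120.90 / 0.9550 ≈ 126.6.

z_LH = 126.6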